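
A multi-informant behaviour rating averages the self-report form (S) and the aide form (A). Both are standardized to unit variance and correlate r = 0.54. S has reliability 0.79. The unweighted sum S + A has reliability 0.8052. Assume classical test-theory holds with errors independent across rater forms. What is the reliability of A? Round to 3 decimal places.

Var(S+A) = 2 + 2·0.54 = 3.080.
True-score variance = ρ_S + ρ_A + 2·0.54, so 0.8052 = (0.79 + ρ_A + 1.08) / 3.080.
ρ_A = 0.8052·3.080 − 0.79 − 1.08 = 0.610.

0.610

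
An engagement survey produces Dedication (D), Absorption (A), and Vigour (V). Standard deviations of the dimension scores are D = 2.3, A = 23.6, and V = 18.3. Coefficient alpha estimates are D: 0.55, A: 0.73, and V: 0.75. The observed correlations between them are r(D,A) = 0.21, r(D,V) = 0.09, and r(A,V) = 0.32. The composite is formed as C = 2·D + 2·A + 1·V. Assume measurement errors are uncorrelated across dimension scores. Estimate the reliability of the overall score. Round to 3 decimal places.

0.786

Var(C) = 2²·2.3² + 2²·23.6² + 18.3² + 2·[4·2.3·23.6·0.21 + 2·2.3·18.3·0.09 + 2·23.6·18.3·0.32] = 2583.89 + 659.149 = 3243.04.
Because errors are independent across components, Cov(Tᵢ,Tⱼ) = Cov(Xᵢ,Xⱼ); the off-diagonal part of the true-score variance is the same as above.
True-score variance = [2²·2.3²·0.55 + 2²·23.6²·0.73 + 18.3²·0.75] + 659.149 = 1889.13 + 659.149 = 2548.28.
Reliability = 2548.28 / 3243.04 = 0.786.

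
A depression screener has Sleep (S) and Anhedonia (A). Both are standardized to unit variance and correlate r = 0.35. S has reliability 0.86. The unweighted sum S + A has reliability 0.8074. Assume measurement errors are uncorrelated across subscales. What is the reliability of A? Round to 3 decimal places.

0.620

Var(S+A) = 2 + 2·0.35 = 2.700.
True-score variance = ρ_S + ρ_A + 2·0.35, so 0.8074 = (0.86 + ρ_A + 0.70) / 2.700.
ρ_A = 0.8074·2.700 − 0.86 − 0.70 = 0.620.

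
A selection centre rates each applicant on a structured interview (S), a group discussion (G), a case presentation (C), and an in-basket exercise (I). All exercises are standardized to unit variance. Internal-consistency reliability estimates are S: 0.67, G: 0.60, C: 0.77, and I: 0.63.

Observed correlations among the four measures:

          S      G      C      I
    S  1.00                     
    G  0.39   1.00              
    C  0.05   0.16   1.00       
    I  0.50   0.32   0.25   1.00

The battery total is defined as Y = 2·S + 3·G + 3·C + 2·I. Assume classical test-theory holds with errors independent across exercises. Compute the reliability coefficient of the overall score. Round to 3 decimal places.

Var(Y) = 2² + 3² + 3² + 2² + 2·[6·0.39 + 6·0.05 + 4·0.50 + 9·0.16 + 6·0.32 + 6·0.25] = 26 + 19 = 45.
Because errors are independent across components, Cov(Tᵢ,Tⱼ) = Cov(Xᵢ,Xⱼ); the off-diagonal part of the true-score variance is the same as above.
True-score variance = [2²·0.67 + 3²·0.60 + 3²·0.77 + 2²·0.63] + 19 = 17.53 + 19 = 36.53.
Reliability = 36.53 / 45 = 0.812.

0.812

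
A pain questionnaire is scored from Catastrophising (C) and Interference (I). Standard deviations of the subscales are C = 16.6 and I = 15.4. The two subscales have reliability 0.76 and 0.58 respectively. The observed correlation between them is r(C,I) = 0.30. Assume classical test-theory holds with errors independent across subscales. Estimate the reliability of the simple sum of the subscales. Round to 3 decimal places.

Var(C+I) = 16.6² + 15.4² + 2·[16.6·15.4·0.30] = 512.72 + 153.384 = 666.104.
Under uncorrelated errors the observed covariances equal the true-score covariances, so only the own-variance terms attenuate.
True-score variance = [16.6²·0.76 + 15.4²·0.58] + 153.384 = 346.978 + 153.384 = 500.362.
Reliability = 500.362 / 666.104 = 0.751.

0.751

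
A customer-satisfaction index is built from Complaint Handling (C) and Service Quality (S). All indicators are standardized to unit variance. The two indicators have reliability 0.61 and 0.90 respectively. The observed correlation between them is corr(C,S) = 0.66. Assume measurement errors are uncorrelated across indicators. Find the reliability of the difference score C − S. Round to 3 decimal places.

Var(C−S) = 1 + 1 − 2·0.66 = 2 − 1.32 = 0.68.
Because errors are independent across components, Cov(Tᵢ,Tⱼ) = Cov(Xᵢ,Xⱼ); the off-diagonal part of the true-score variance is the same as above.
True-score variance = [0.61 + 0.90] − 1.32 = 1.51 − 1.32 = 0.19.
Reliability = 0.19 / 0.68 = 0.279.

0.279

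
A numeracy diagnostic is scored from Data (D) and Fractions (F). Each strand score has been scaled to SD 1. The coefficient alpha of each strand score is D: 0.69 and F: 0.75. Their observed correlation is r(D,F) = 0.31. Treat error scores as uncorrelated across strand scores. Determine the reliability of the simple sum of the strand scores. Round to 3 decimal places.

0.786

Var(D+F) = 2 + 2·[0.31] = 2 + 0.62 = 2.62.
With uncorrelated errors the cross-covariances are all true-score covariance, so they carry over unchanged; only the diagonal terms shrink to ρᵢσᵢ².
True-score variance = [0.69 + 0.75] + 0.62 = 1.44 + 0.62 = 2.06.
Reliability = 2.06 / 2.62 = 0.786.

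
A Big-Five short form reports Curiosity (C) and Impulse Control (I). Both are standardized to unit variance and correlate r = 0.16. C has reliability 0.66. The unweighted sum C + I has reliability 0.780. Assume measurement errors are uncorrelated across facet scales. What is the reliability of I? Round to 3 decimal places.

0.830

Var(C+I) = 2 + 2·0.16 = 2.320.
True-score variance = ρ_C + ρ_I + 2·0.16, so 0.780 = (0.66 + ρ_I + 0.32) / 2.320.
ρ_I = 0.780·2.320 − 0.66 − 0.32 = 0.830.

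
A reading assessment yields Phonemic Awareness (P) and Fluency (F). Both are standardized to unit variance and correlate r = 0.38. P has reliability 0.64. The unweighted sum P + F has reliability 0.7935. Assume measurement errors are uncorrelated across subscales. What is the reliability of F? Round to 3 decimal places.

Var(P+F) = 2 + 2·0.38 = 2.760.
True-score variance = ρ_P + ρ_F + 2·0.38, so 0.7935 = (0.64 + ρ_F + 0.76) / 2.760.
ρ_F = 0.7935·2.760 − 0.64 − 0.76 = 0.790.

0.790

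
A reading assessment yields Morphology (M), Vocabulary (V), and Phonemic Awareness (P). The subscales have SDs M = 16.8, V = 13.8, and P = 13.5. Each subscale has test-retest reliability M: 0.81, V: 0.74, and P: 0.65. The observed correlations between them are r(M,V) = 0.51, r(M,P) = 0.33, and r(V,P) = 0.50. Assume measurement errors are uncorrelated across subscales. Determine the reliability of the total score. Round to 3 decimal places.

Var(M+V+P) = 16.8² + 13.8² + 13.5² + 2·[16.8·13.8·0.51 + 16.8·13.5·0.33 + 13.8·13.5·0.50] = 654.93 + 572.465 = 1227.39.
With uncorrelated errors the cross-covariances are all true-score covariance, so they carry over unchanged; only the diagonal terms shrink to ρᵢσᵢ².
True-score variance = [16.8²·0.81 + 13.8²·0.74 + 13.5²·0.65] + 572.465 = 488.003 + 572.465 = 1060.47.
Reliability = 1060.47 / 1227.39 = 0.864.

0.864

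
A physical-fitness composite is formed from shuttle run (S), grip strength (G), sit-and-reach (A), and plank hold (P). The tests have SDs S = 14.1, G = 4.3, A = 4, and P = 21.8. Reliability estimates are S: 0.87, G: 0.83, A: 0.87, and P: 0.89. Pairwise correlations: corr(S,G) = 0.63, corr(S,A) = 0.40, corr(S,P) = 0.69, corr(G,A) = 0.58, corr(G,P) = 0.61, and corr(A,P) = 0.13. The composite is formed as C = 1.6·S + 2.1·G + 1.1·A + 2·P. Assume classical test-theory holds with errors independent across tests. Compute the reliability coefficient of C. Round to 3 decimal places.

0.939

Var(C) = 1.6²·14.1² + 2.1²·4.3² + 1.1²·4² + 2²·21.8² + 2·[3.36·14.1·4.3·0.63 + 1.76·14.1·4·0.40 + 3.2·14.1·21.8·0.69 + 2.31·4.3·4·0.58 + 4.2·4.3·21.8·0.61 + 2.2·4·21.8·0.13] = 2510.81 + 2269.78 = 4780.59.
With uncorrelated errors the cross-covariances are all true-score covariance, so they carry over unchanged; only the diagonal terms shrink to ρᵢσᵢ².
True-score variance = [1.6²·14.1²·0.87 + 2.1²·4.3²·0.83 + 1.1²·4²·0.87 + 2²·21.8²·0.89] + 2269.78 = 2219.17 + 2269.78 = 4488.94.
Reliability = 4488.94 / 4780.59 = 0.939.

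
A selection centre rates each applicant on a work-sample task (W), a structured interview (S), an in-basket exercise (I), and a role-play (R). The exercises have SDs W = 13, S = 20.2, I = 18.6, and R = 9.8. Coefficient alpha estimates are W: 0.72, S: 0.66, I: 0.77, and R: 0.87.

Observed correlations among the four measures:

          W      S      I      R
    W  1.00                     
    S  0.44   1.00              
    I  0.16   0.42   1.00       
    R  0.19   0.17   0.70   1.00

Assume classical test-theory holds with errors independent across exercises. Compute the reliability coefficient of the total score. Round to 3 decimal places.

0.862

Var(W+S+I+R) = 13² + 20.2² + 18.6² + 9.8² + 2·[13·20.2·0.44 + 13·18.6·0.16 + 13·9.8·0.19 + 20.2·18.6·0.42 + 20.2·9.8·0.17 + 18.6·9.8·0.70] = 1019.04 + 994.979 = 2014.02.
Because errors are independent across components, Cov(Tᵢ,Tⱼ) = Cov(Xᵢ,Xⱼ); the off-diagonal part of the true-score variance is the same as above.
True-score variance = [13²·0.72 + 20.2²·0.66 + 18.6²·0.77 + 9.8²·0.87] + 994.979 = 740.93 + 994.979 = 1735.91.
Reliability = 1735.91 / 2014.02 = 0.862.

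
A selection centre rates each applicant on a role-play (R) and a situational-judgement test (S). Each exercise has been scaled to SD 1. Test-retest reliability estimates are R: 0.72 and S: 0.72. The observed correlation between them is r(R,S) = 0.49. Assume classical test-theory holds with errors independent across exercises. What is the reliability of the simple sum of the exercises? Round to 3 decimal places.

Var(R+S) = 2 + 2·[0.49] = 2 + 0.98 = 2.98.
Because errors are independent across components, Cov(Tᵢ,Tⱼ) = Cov(Xᵢ,Xⱼ); the off-diagonal part of the true-score variance is the same as above.
True-score variance = [0.72 + 0.72] + 0.98 = 1.44 + 0.98 = 2.42.
Reliability = 2.42 / 2.98 = 0.812.

0.812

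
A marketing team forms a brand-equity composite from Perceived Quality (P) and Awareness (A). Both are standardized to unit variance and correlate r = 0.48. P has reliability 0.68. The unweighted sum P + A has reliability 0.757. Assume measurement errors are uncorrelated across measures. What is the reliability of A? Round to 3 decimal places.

Var(P+A) = 2 + 2·0.48 = 2.960.
True-score variance = ρ_P + ρ_A + 2·0.48, so 0.757 = (0.68 + ρ_A + 0.96) / 2.960.
ρ_A = 0.757·2.960 − 0.68 − 0.96 = 0.601.

0.601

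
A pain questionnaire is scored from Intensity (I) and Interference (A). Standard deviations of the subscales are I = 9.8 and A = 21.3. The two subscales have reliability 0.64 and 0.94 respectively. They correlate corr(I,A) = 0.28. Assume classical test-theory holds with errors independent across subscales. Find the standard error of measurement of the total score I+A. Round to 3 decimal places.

7.861

Var(total) = 549.73 + 116.894 = 666.624.
True-score variance = 487.934 + 116.894 = 604.829, so reliability = 0.9073.
Error variance = 666.624 − 604.829 = 61.7958; SEM = √61.7958 = 7.861.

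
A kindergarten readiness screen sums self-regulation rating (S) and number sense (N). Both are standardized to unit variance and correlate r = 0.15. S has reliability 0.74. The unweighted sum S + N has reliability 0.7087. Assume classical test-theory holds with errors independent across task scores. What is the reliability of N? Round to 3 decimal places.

Var(S+N) = 2 + 2·0.15 = 2.300.
True-score variance = ρ_S + ρ_N + 2·0.15, so 0.7087 = (0.74 + ρ_N + 0.30) / 2.300.
ρ_N = 0.7087·2.300 − 0.74 − 0.30 = 0.590.

0.590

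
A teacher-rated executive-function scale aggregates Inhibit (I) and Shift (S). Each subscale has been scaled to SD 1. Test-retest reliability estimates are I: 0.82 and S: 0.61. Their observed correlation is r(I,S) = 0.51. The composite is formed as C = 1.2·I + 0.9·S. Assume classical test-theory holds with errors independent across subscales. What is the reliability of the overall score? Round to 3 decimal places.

0.828

Var(C) = 1.2² + 0.9² + 2·[1.08·0.51] = 2.25 + 1.1016 = 3.3516.
Under uncorrelated errors the observed covariances equal the true-score covariances, so only the own-variance terms attenuate.
True-score variance = [1.2²·0.82 + 0.9²·0.61] + 1.1016 = 1.6749 + 1.1016 = 2.7765.
Reliability = 2.7765 / 3.3516 = 0.828.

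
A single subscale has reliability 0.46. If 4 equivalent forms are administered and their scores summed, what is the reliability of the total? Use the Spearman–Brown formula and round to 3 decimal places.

0.773

ρ_k = kρ / (1 + (k−1)ρ) = 4·0.46 / (1 + 3·0.46) = 1.840 / 2.380 = 0.773.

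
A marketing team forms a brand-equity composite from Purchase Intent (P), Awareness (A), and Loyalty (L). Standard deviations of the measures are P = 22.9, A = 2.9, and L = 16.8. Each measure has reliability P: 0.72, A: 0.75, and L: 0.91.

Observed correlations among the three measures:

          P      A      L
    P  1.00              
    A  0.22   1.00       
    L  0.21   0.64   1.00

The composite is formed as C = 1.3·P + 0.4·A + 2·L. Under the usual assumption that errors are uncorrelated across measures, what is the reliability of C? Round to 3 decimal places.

Var(C) = 1.3²·22.9² + 0.4²·2.9² + 2²·16.8² + 2·[0.52·22.9·2.9·0.22 + 2.6·22.9·16.8·0.21 + 0.8·2.9·16.8·0.64] = 2016.56 + 485.198 = 2501.76.
Under uncorrelated errors the observed covariances equal the true-score covariances, so only the own-variance terms attenuate.
True-score variance = [1.3²·22.9²·0.72 + 0.4²·2.9²·0.75 + 2²·16.8²·0.91] + 485.198 = 1666.46 + 485.198 = 2151.66.
Reliability = 2151.66 / 2501.76 = 0.860.

0.860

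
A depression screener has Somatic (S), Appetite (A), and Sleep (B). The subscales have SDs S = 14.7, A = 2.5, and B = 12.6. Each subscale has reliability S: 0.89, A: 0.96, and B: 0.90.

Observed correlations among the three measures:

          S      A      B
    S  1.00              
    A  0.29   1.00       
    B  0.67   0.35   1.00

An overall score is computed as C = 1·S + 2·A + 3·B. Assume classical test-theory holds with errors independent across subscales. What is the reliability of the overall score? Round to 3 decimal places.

Var(C) = 14.7² + 2²·2.5² + 3²·12.6² + 2·[2·14.7·2.5·0.29 + 3·14.7·12.6·0.67 + 6·2.5·12.6·0.35] = 1669.93 + 919.514 = 2589.44.
With uncorrelated errors the cross-covariances are all true-score covariance, so they carry over unchanged; only the diagonal terms shrink to ρᵢσᵢ².
True-score variance = [14.7²·0.89 + 2²·2.5²·0.96 + 3²·12.6²·0.90] + 919.514 = 1502.28 + 919.514 = 2421.79.
Reliability = 2421.79 / 2589.44 = 0.935.

0.935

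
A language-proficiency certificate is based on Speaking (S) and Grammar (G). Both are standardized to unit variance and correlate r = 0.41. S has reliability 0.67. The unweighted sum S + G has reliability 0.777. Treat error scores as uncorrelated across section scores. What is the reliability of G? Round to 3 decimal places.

0.701

Var(S+G) = 2 + 2·0.41 = 2.820.
True-score variance = ρ_S + ρ_G + 2·0.41, so 0.777 = (0.67 + ρ_G + 0.82) / 2.820.
ρ_G = 0.777·2.820 − 0.67 − 0.82 = 0.701.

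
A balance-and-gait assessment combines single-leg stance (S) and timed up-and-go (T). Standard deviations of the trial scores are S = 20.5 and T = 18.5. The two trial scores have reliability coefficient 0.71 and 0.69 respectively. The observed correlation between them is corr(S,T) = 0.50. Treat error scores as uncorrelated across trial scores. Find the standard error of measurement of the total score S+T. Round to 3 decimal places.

Var(total) = 762.5 + 379.25 = 1141.75.
True-score variance = 534.53 + 379.25 = 913.78, so reliability = 0.8003.
Error variance = 1141.75 − 913.78 = 227.97; SEM = √227.97 = 15.099.

15.099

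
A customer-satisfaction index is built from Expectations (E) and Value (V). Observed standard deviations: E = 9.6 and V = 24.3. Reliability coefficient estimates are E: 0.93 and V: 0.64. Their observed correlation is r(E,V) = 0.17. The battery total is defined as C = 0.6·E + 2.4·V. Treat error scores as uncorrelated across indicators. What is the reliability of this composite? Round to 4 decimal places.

Var(C) = 0.6²·9.6² + 2.4²·24.3² + 2·[1.44·9.6·24.3·0.17] = 3434.4 + 114.214 = 3548.61.
With uncorrelated errors the cross-covariances are all true-score covariance, so they carry over unchanged; only the diagonal terms shrink to ρᵢσᵢ².
True-score variance = [0.6²·9.6²·0.93 + 2.4²·24.3²·0.64] + 114.214 = 2207.64 + 114.214 = 2321.85.
Reliability = 2321.85 / 3548.61 = 0.6543.

0.6543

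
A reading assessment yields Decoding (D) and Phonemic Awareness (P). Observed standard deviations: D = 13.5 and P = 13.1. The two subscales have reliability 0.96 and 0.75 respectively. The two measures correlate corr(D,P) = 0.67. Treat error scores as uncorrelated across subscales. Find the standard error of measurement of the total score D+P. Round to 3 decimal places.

Var(total) = 353.86 + 236.979 = 590.839.
True-score variance = 303.667 + 236.979 = 540.646, so reliability = 0.9150.
Error variance = 590.839 − 540.646 = 50.1925; SEM = √50.1925 = 7.085.

7.085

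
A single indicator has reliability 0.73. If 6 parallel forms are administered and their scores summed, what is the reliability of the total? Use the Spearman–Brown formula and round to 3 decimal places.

0.942

ρ_k = kρ / (1 + (k−1)ρ) = 6·0.73 / (1 + 5·0.73) = 4.380 / 4.650 = 0.942.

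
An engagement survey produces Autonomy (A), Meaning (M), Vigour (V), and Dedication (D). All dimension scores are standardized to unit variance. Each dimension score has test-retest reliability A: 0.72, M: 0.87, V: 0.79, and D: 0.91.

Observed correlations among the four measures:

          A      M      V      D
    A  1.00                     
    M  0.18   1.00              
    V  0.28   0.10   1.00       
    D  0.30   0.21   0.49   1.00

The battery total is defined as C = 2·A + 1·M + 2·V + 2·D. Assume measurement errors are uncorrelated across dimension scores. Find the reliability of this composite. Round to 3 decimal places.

Var(C) = 2² + 1 + 2² + 2² + 2·[2·0.18 + 4·0.28 + 4·0.30 + 2·0.10 + 2·0.21 + 4·0.49] = 13 + 10.52 = 23.52.
Under uncorrelated errors the observed covariances equal the true-score covariances, so only the own-variance terms attenuate.
True-score variance = [2²·0.72 + 0.87 + 2²·0.79 + 2²·0.91] + 10.52 = 10.55 + 10.52 = 21.07.
Reliability = 21.07 / 23.52 = 0.896.

0.896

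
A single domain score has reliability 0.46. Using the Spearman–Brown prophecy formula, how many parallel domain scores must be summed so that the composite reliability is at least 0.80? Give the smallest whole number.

5

k ≥ ρ*(1−ρ₁)/(ρ₁(1−ρ*)) = 0.80·0.54 / (0.46·0.20) = 4.696.
Smallest integer k = 5.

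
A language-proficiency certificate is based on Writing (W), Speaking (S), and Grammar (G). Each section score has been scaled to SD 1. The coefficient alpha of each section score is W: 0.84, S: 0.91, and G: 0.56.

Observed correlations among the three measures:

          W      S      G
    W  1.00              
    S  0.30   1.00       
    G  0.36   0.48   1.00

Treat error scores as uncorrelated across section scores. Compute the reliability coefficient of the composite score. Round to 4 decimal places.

Var(W+S+G) = 3 + 2·[0.30 + 0.36 + 0.48] = 3 + 2.28 = 5.28.
Because errors are independent across components, Cov(Tᵢ,Tⱼ) = Cov(Xᵢ,Xⱼ); the off-diagonal part of the true-score variance is the same as above.
True-score variance = [0.84 + 0.91 + 0.56] + 2.28 = 2.31 + 2.28 = 4.59.
Reliability = 4.59 / 5.28 = 0.8693.

0.8693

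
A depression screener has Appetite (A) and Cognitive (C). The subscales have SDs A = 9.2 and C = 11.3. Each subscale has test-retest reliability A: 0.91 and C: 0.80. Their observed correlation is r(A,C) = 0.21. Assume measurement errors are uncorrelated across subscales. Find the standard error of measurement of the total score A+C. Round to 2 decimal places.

5.76

Var(total) = 212.33 + 43.6632 = 255.993.
True-score variance = 179.174 + 43.6632 = 222.838, so reliability = 0.8705.
Error variance = 255.993 − 222.838 = 33.1556; SEM = √33.1556 = 5.76.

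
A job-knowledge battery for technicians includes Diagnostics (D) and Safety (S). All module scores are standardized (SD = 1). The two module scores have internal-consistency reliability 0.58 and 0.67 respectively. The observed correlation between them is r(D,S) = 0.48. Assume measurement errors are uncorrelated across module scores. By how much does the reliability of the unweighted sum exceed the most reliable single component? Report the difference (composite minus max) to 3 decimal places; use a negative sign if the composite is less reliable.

Var(sum) = 2 + 0.96 = 2.96; true-score variance = 1.25 + 0.96 = 2.21; composite reliability = 0.7466.
Max component reliability = 0.6700.
Difference = 0.7466 − 0.6700 = 0.077.

0.077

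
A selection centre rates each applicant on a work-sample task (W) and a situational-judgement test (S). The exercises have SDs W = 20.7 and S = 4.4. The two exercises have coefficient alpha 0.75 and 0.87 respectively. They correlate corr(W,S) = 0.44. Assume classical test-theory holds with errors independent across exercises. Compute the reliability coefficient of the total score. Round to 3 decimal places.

0.792

Var(W+S) = 20.7² + 4.4² + 2·[20.7·4.4·0.44] = 447.85 + 80.1504 = 528.
Under uncorrelated errors the observed covariances equal the true-score covariances, so only the own-variance terms attenuate.
True-score variance = [20.7²·0.75 + 4.4²·0.87] + 80.1504 = 338.211 + 80.1504 = 418.361.
Reliability = 418.361 / 528 = 0.792.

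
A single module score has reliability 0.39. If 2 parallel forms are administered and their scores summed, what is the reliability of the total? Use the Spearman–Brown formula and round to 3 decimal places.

ρ_k = kρ / (1 + (k−1)ρ) = 2·0.39 / (1 + 1·0.39) = 0.780 / 1.390 = 0.561.

0.561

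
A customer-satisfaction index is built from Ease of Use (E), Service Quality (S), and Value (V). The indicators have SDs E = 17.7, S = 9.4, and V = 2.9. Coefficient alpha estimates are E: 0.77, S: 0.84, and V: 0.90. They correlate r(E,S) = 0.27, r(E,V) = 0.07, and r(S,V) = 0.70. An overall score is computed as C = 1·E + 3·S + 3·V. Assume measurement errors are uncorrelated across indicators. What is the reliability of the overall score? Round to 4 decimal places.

0.8863

Var(C) = 17.7² + 3²·9.4² + 3²·2.9² + 2·[3·17.7·9.4·0.27 + 3·17.7·2.9·0.07 + 9·9.4·2.9·0.70] = 1184.22 + 634.57 = 1818.79.
With uncorrelated errors the cross-covariances are all true-score covariance, so they carry over unchanged; only the diagonal terms shrink to ρᵢσᵢ².
True-score variance = [17.7²·0.77 + 3²·9.4²·0.84 + 3²·2.9²·0.90] + 634.57 = 977.356 + 634.57 = 1611.93.
Reliability = 1611.93 / 1818.79 = 0.8863.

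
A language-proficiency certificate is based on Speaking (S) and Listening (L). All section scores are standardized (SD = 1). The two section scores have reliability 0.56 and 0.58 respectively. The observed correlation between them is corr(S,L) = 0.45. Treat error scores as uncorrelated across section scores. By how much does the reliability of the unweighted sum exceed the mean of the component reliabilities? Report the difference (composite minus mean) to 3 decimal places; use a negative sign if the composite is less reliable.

0.133

Var(sum) = 2 + 0.9 = 2.9; true-score variance = 1.14 + 0.9 = 2.04; composite reliability = 0.7034.
Mean component reliability = 0.5700.
Difference = 0.7034 − 0.5700 = 0.133.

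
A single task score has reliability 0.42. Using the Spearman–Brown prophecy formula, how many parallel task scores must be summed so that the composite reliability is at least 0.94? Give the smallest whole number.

22

k ≥ ρ*(1−ρ₁)/(ρ₁(1−ρ*)) = 0.94·0.58 / (0.42·0.06) = 21.635.
Smallest integer k = 22.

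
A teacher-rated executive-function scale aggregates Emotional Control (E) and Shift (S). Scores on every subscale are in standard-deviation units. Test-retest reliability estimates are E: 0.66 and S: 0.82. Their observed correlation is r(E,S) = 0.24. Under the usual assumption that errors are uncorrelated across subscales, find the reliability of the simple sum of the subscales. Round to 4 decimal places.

0.7903

Var(E+S) = 2 + 2·[0.24] = 2 + 0.48 = 2.48.
Because errors are independent across components, Cov(Tᵢ,Tⱼ) = Cov(Xᵢ,Xⱼ); the off-diagonal part of the true-score variance is the same as above.
True-score variance = [0.66 + 0.82] + 0.48 = 1.48 + 0.48 = 1.96.
Reliability = 1.96 / 2.48 = 0.7903.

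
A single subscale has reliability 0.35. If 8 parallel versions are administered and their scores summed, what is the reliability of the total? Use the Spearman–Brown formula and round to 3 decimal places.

ρ_k = kρ / (1 + (k−1)ρ) = 8·0.35 / (1 + 7·0.35) = 2.800 / 3.450 = 0.812.

0.812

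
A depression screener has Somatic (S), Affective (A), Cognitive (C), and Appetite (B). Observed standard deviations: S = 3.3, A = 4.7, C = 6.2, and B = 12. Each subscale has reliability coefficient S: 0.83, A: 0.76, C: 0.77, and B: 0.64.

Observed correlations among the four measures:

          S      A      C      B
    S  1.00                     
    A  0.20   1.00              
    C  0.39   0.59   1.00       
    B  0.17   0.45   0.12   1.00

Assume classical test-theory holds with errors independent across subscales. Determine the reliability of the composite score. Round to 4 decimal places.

0.8084

Var(S+A+C+B) = 3.3² + 4.7² + 6.2² + 12² + 2·[3.3·4.7·0.20 + 3.3·6.2·0.39 + 3.3·12·0.17 + 4.7·6.2·0.59 + 4.7·12·0.45 + 6.2·12·0.12] = 215.42 + 138.628 = 354.048.
Under uncorrelated errors the observed covariances equal the true-score covariances, so only the own-variance terms attenuate.
True-score variance = [3.3²·0.83 + 4.7²·0.76 + 6.2²·0.77 + 12²·0.64] + 138.628 = 147.586 + 138.628 = 286.214.
Reliability = 286.214 / 354.048 = 0.8084.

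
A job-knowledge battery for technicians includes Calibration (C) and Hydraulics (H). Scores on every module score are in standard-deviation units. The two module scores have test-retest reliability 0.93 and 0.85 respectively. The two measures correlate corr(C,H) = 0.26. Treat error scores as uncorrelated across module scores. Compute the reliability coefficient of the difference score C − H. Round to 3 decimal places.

Var(C−H) = 1 + 1 − 2·0.26 = 2 − 0.52 = 1.48.
With uncorrelated errors the cross-covariances are all true-score covariance, so they carry over unchanged; only the diagonal terms shrink to ρᵢσᵢ².
True-score variance = [0.93 + 0.85] − 0.52 = 1.78 − 0.52 = 1.26.
Reliability = 1.26 / 1.48 = 0.851.

0.851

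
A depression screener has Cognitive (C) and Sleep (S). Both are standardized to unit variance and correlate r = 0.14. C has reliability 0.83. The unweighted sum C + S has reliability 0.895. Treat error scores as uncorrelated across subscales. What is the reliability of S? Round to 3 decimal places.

0.931

Var(C+S) = 2 + 2·0.14 = 2.280.
True-score variance = ρ_C + ρ_S + 2·0.14, so 0.895 = (0.83 + ρ_S + 0.28) / 2.280.
ρ_S = 0.895·2.280 − 0.83 − 0.28 = 0.931.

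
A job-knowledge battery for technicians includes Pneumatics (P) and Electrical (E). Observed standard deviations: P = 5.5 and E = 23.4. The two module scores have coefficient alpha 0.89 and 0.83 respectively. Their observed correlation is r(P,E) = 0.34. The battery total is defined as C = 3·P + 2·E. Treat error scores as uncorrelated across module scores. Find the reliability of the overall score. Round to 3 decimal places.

0.865

Var(C) = 3²·5.5² + 2²·23.4² + 2·[6·5.5·23.4·0.34] = 2462.49 + 525.096 = 2987.59.
With uncorrelated errors the cross-covariances are all true-score covariance, so they carry over unchanged; only the diagonal terms shrink to ρᵢσᵢ².
True-score variance = [3²·5.5²·0.89 + 2²·23.4²·0.83] + 525.096 = 2060.2 + 525.096 = 2585.3.
Reliability = 2585.3 / 2987.59 = 0.865.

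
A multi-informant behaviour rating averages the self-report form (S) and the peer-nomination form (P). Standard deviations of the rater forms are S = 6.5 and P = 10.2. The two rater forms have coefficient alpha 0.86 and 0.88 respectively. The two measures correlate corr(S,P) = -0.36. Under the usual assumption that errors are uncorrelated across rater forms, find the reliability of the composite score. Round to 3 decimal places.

Var(S+P) = 6.5² + 10.2² + 2·[6.5·10.2·(-0.36)] = 146.29 − 47.736 = 98.554.
Because errors are independent across components, Cov(Tᵢ,Tⱼ) = Cov(Xᵢ,Xⱼ); the off-diagonal part of the true-score variance is the same as above.
True-score variance = [6.5²·0.86 + 10.2²·0.88] − 47.736 = 127.89 − 47.736 = 80.1542.
Reliability = 80.1542 / 98.554 = 0.813.

0.813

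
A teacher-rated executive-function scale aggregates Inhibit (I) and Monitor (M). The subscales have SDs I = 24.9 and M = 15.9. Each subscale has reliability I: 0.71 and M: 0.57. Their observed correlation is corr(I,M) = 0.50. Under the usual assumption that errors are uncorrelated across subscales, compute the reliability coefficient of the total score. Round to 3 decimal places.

0.773

Var(I+M) = 24.9² + 15.9² + 2·[24.9·15.9·0.50] = 872.82 + 395.91 = 1268.73.
Because errors are independent across components, Cov(Tᵢ,Tⱼ) = Cov(Xᵢ,Xⱼ); the off-diagonal part of the true-score variance is the same as above.
True-score variance = [24.9²·0.71 + 15.9²·0.57] + 395.91 = 584.309 + 395.91 = 980.219.
Reliability = 980.219 / 1268.73 = 0.773.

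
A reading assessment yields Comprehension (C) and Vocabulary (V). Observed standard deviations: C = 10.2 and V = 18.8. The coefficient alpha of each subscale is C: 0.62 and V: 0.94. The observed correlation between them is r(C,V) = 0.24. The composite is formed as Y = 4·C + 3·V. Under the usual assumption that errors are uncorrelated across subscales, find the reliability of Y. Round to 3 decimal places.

0.862

Var(Y) = 4²·10.2² + 3²·18.8² + 2·[12·10.2·18.8·0.24] = 4845.6 + 1104.54 = 5950.14.
With uncorrelated errors the cross-covariances are all true-score covariance, so they carry over unchanged; only the diagonal terms shrink to ρᵢσᵢ².
True-score variance = [4²·10.2²·0.62 + 3²·18.8²·0.94] + 1104.54 = 4022.18 + 1104.54 = 5126.72.
Reliability = 5126.72 / 5950.14 = 0.862.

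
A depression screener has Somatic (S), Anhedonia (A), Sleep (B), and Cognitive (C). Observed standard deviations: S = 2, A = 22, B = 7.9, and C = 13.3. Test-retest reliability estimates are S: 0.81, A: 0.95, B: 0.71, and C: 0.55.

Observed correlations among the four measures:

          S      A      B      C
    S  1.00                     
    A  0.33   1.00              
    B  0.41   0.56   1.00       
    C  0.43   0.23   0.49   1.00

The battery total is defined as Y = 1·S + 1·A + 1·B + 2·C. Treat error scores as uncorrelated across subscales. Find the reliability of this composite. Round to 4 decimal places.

Var(Y) = 2² + 22² + 7.9² + 2²·13.3² + 2·[2·22·0.33 + 2·7.9·0.41 + 2·2·13.3·0.43 + 22·7.9·0.56 + 2·22·13.3·0.23 + 2·7.9·13.3·0.49] = 1257.97 + 757.533 = 2015.5.
Because errors are independent across components, Cov(Tᵢ,Tⱼ) = Cov(Xᵢ,Xⱼ); the off-diagonal part of the true-score variance is the same as above.
True-score variance = [2²·0.81 + 22²·0.95 + 7.9²·0.71 + 2²·13.3²·0.55] + 757.533 = 896.509 + 757.533 = 1654.04.
Reliability = 1654.04 / 2015.5 = 0.8207.

0.8207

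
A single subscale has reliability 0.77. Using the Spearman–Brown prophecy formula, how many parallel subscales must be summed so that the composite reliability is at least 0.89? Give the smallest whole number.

3

k ≥ ρ*(1−ρ₁)/(ρ₁(1−ρ*)) = 0.89·0.23 / (0.77·0.11) = 2.417.
Smallest integer k = 3.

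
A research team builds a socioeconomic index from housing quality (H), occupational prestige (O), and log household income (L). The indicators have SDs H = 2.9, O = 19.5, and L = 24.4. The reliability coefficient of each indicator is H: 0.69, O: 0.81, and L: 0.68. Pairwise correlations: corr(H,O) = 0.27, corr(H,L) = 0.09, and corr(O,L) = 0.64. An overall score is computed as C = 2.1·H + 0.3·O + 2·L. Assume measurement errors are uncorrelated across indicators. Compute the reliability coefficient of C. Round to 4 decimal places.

0.7302

Var(C) = 2.1²·2.9² + 0.3²·19.5² + 2²·24.4² + 2·[0.63·2.9·19.5·0.27 + 4.2·2.9·24.4·0.09 + 0.6·19.5·24.4·0.64] = 2452.75 + 438.147 = 2890.9.
Because errors are independent across components, Cov(Tᵢ,Tⱼ) = Cov(Xᵢ,Xⱼ); the off-diagonal part of the true-score variance is the same as above.
True-score variance = [2.1²·2.9²·0.69 + 0.3²·19.5²·0.81 + 2²·24.4²·0.68] + 438.147 = 1672.69 + 438.147 = 2110.84.
Reliability = 2110.84 / 2890.9 = 0.7302.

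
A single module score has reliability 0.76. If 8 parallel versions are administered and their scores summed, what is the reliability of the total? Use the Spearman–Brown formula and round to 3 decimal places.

0.962

ρ_k = kρ / (1 + (k−1)ρ) = 8·0.76 / (1 + 7·0.76) = 6.080 / 6.320 = 0.962.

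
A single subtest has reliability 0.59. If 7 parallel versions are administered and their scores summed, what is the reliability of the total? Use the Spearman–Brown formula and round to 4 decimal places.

ρ_k = kρ / (1 + (k−1)ρ) = 7·0.59 / (1 + 6·0.59) = 4.130 / 4.540 = 0.9097.

0.9097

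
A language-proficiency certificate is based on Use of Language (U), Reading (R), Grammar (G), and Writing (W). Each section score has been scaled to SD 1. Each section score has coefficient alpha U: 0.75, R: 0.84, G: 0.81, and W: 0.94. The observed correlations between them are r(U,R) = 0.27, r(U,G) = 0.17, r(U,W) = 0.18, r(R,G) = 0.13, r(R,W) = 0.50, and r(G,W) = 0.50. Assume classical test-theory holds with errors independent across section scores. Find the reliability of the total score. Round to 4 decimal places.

Var(U+R+G+W) = 4 + 2·[0.27 + 0.17 + 0.18 + 0.13 + 0.50 + 0.50] = 4 + 3.5 = 7.5.
Because errors are independent across components, Cov(Tᵢ,Tⱼ) = Cov(Xᵢ,Xⱼ); the off-diagonal part of the true-score variance is the same as above.
True-score variance = [0.75 + 0.84 + 0.81 + 0.94] + 3.5 = 3.34 + 3.5 = 6.84.
Reliability = 6.84 / 7.5 = 0.9120.

0.9120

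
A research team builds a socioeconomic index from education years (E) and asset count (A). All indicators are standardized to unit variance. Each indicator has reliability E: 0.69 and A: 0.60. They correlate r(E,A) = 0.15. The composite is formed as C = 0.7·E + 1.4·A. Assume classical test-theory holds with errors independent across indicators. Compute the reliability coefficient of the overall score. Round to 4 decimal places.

0.6589

Var(C) = 0.7² + 1.4² + 2·[0.98·0.15] = 2.45 + 0.294 = 2.744.
Because errors are independent across components, Cov(Tᵢ,Tⱼ) = Cov(Xᵢ,Xⱼ); the off-diagonal part of the true-score variance is the same as above.
True-score variance = [0.7²·0.69 + 1.4²·0.60] + 0.294 = 1.5141 + 0.294 = 1.8081.
Reliability = 1.8081 / 2.744 = 0.6589.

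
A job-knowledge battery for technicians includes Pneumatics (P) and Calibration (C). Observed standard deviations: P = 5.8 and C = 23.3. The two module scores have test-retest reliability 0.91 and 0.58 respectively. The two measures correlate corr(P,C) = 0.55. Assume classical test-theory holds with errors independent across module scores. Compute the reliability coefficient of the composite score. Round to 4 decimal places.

0.6814

Var(P+C) = 5.8² + 23.3² + 2·[5.8·23.3·0.55] = 576.53 + 148.654 = 725.184.
With uncorrelated errors the cross-covariances are all true-score covariance, so they carry over unchanged; only the diagonal terms shrink to ρᵢσᵢ².
True-score variance = [5.8²·0.91 + 23.3²·0.58] + 148.654 = 345.489 + 148.654 = 494.143.
Reliability = 494.143 / 725.184 = 0.6814.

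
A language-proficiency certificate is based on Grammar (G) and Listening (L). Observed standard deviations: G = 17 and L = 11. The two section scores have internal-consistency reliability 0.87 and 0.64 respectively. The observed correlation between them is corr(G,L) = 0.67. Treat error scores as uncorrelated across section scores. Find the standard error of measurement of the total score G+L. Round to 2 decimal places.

Var(total) = 410 + 250.58 = 660.58.
True-score variance = 328.87 + 250.58 = 579.45, so reliability = 0.8772.
Error variance = 660.58 − 579.45 = 81.13; SEM = √81.13 = 9.01.

9.01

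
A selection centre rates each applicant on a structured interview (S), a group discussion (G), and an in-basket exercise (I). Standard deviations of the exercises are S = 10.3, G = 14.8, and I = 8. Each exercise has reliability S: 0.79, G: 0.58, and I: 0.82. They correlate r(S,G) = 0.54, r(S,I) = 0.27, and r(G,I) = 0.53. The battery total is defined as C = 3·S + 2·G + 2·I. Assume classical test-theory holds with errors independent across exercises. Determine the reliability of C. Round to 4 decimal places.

Var(C) = 3²·10.3² + 2²·14.8² + 2²·8² + 2·[6·10.3·14.8·0.54 + 6·10.3·8·0.27 + 4·14.8·8·0.53] = 2086.97 + 1756.8 = 3843.77.
Under uncorrelated errors the observed covariances equal the true-score covariances, so only the own-variance terms attenuate.
True-score variance = [3²·10.3²·0.79 + 2²·14.8²·0.58 + 2²·8²·0.82] + 1756.8 = 1472.39 + 1756.8 = 3229.2.
Reliability = 3229.2 / 3843.77 = 0.8401.

0.8401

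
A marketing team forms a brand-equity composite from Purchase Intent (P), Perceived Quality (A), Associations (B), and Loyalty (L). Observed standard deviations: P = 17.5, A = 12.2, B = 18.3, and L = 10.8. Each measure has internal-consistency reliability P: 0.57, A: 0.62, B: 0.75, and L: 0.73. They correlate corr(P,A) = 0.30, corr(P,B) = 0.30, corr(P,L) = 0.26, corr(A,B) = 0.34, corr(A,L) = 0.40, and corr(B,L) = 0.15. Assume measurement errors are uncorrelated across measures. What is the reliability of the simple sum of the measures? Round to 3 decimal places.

0.815

Var(P+A+B+L) = 17.5² + 12.2² + 18.3² + 10.8² + 2·[17.5·12.2·0.30 + 17.5·18.3·0.30 + 17.5·10.8·0.26 + 12.2·18.3·0.34 + 12.2·10.8·0.40 + 18.3·10.8·0.15] = 906.62 + 735.047 = 1641.67.
With uncorrelated errors the cross-covariances are all true-score covariance, so they carry over unchanged; only the diagonal terms shrink to ρᵢσᵢ².
True-score variance = [17.5²·0.57 + 12.2²·0.62 + 18.3²·0.75 + 10.8²·0.73] + 735.047 = 603.158 + 735.047 = 1338.2.
Reliability = 1338.2 / 1641.67 = 0.815.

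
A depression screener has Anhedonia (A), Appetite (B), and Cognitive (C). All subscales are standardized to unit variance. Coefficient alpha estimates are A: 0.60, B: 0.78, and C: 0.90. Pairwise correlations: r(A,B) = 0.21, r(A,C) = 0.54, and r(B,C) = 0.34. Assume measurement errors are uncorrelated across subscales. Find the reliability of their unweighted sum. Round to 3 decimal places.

Var(A+B+C) = 3 + 2·[0.21 + 0.54 + 0.34] = 3 + 2.18 = 5.18.
With uncorrelated errors the cross-covariances are all true-score covariance, so they carry over unchanged; only the diagonal terms shrink to ρᵢσᵢ².
True-score variance = [0.60 + 0.78 + 0.90] + 2.18 = 2.28 + 2.18 = 4.46.
Reliability = 4.46 / 5.18 = 0.861.

0.861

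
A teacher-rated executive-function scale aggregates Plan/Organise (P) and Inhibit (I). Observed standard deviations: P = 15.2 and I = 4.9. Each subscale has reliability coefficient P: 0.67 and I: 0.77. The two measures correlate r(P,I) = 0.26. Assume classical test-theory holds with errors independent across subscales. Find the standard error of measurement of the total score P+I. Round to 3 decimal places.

Var(total) = 255.05 + 38.7296 = 293.78.
True-score variance = 173.284 + 38.7296 = 212.014, so reliability = 0.7217.
Error variance = 293.78 − 212.014 = 81.7655; SEM = √81.7655 = 9.042.

9.042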